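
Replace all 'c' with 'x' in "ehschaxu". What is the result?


Input string: 'ehschaxu'
Operation: replace 'c' with 'x'
Positions of 'c': 3
After replacement: ehsxhaxu


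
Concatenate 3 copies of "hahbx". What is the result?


Input string: 'hahbx'
Operation: repeat 3 times
Concatenation: 'hahbx' + 'hahbx' + 'hahbx'
Result: hahbxhahbxhahbx


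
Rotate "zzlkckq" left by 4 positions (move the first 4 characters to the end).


Input: 'zzlkckq', shift = 4
Operation: split at index 4 and swap parts
Front part s[0:4] = 'zzlk'
Back part s[4:] = 'ckq'
Rotated = back + front = 'ckq' + 'zzlk'
Result: ckqzzlk


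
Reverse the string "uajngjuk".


Input string: 'uajngjuk'
Operation: reverse character order
Original order: 'u' -> 'a' -> 'j' -> 'n' -> 'g' -> 'j' -> 'u' -> 'k'
Reversed order: 'k' -> 'u' -> 'j' -> 'g' -> 'n' -> 'j' -> 'a' -> 'u'
Result: kujgnjau


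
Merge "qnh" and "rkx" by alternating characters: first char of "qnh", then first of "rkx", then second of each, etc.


String 1: 'qnh'
String 2: 'rkx'
Operation: alternate characters
Pairs: 'q'+'r', 'n'+'k', 'h'+'x'
Result: qrnkhx


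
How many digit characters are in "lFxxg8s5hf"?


Input string: 'lFxxg8s5hf'
Operation: count digit characters (0-9)
Scan: 'l', 'F', 'x', 'x', 'g', '8'(digit), 's', '5'(digit), 'h', 'f'
Digits found: 2
Result: 2


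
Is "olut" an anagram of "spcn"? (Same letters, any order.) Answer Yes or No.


String 1: 'spcn' -> sorted: 'cnps'
String 2: 'olut' -> sorted: 'lotu'
Compare sorted forms: 'cnps' != 'lotu'
Anagram: No


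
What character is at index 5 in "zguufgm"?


Input string: 'zguufgm'
Operation: get character at index 5
Index mapping: s[0]='z', s[1]='g', s[2]='u', s[3]='u', s[4]='f', s[5]='g'
Result: 'g'


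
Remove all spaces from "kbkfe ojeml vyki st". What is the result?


Input string: 'kbkfe ojeml vyki st'
Operation: remove all spaces
Words: 'kbkfe', 'ojeml', 'vyki', 'st'
Join without spaces: kbkfeojemlvykist


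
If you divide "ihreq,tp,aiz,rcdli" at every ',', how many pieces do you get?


Input string: 'ihreq,tp,aiz,rcdli'
Delimiter: ','
Split result: 'ihreq', 'tp', 'aiz', 'rcdli'
Number of parts: 4


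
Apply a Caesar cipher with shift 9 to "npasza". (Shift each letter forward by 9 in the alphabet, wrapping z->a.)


Input: 'npasza', shift = 9
Operation: for each letter, (position + 9) mod 26
Mapping: 'n'(13+9=22)->'w', 'p'(15+9=24)->'y', 'a'(0+9=9)->'j', 's'(18+9=27, 27 mod 26=1)->'b', 'z'(25+9=34, 34 mod 26=8)->'i', 'a'(0+9=9)->'j'
Result: wyjbij


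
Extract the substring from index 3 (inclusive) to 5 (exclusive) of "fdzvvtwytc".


Input string: 'fdzvvtwytc'
Operation: slice [3:5]
Extract characters: s[3]='v', s[4]='v'
Result: vv


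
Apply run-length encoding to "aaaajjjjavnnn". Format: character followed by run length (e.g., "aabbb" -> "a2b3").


Input: 'aaaajjjjavnnn'
Operation: identify consecutive runs
Runs: 'aaaa' -> a4, 'jjjj' -> j4, 'a' -> a1, 'v' -> v1, 'nnn' -> n3
Encoded: a4j4a1v1n3


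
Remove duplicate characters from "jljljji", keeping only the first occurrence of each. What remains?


Input: 'jljljji'
Operation: keep first occurrence of each character
Scan: s[0]='j' new -> keep; s[1]='l' new -> keep; s[2]='j' seen -> skip; s[3]='l' seen -> skip; s[4]='j' seen -> skip; s[5]='j' seen -> skip; s[6]='i' new -> keep
Result: jli


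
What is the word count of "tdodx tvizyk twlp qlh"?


Input string: 'tdodx tvizyk twlp qlh'
Operation: split by spaces
Words found: 'tdodx', 'tvizyk', 'twlp', 'qlh'
Word count: 4


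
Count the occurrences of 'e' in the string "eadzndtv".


Input string: 'eadzndtv'
Target character: 'e'
Scan each position: s[0]='e'
Matches found at indices: 0
Total: 1


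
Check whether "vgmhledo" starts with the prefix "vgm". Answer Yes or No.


Input string: 'vgmhledo'
Prefix to check: 'vgm'
First 3 characters of input: 'vgm'
Match: True
Result: Yes


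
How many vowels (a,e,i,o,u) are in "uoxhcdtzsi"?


Input string: 'uoxhcdtzsi'
Operation: count vowels (a, e, i, o, u)
Scan: s[0]='u' (vowel), s[1]='o' (vowel), s[2]='x', s[3]='h', s[4]='c', s[5]='d', s[6]='t', s[7]='z', s[8]='s', s[9]='i' (vowel)
Vowels found: 3
Result: 3


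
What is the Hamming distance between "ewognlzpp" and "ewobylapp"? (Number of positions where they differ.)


String 1: 'ewognlzpp'
String 2: 'ewobylapp'
Compare each position: pos 0: 'e'=='e', pos 1: 'w'=='w', pos 2: 'o'=='o', pos 3: 'g'!='b', pos 4: 'n'!='y', pos 5: 'l'=='l', pos 6: 'z'!='a', pos 7: 'p'=='p', pos 8: 'p'=='p'
Differing positions: 3
Hamming distance: 3


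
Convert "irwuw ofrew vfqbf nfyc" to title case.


Input string: 'irwuw ofrew vfqbf nfyc'
Operation: capitalize first letter of each word
Word transformations: 'irwuw'->'Irwuw', 'ofrew'->'Ofrew', 'vfqbf'->'Vfqbf', 'nfyc'->'Nfyc'
Result: Irwuw Ofrew Vfqbf Nfyc


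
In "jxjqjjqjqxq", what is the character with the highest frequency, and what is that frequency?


Input: 'jxjqjjqjqxq'
Operation: tally each character
Counts: 'j':5, 'q':4, 'x':2
Maximum: 'j' appears 5 times


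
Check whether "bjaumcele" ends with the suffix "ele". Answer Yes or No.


Input string: 'bjaumcele'
Suffix to check: 'ele'
Last 3 characters of input: 'ele'
Match: True
Result: Yes


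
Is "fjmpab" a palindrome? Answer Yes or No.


Input string: 'fjmpab'
Reversed: 'bapmjf'
Compare pairs: s[0]='f' vs s[5]='b' (mismatch), s[1]='j' vs s[4]='a' (mismatch), s[2]='m' vs s[3]='p' (mismatch)
Palindrome: No


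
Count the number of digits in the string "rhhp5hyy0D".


Input string: 'rhhp5hyy0D'
Operation: count digit characters (0-9)
Scan: 'r', 'h', 'h', 'p', '5'(digit), 'h', 'y', 'y', '0'(digit), 'D'
Digits found: 2
Result: 2


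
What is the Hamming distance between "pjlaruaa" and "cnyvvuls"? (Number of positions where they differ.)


String 1: 'pjlaruaa'
String 2: 'cnyvvuls'
Compare each position: pos 0: 'p'!='c', pos 1: 'j'!='n', pos 2: 'l'!='y', pos 3: 'a'!='v', pos 4: 'r'!='v', pos 5: 'u'=='u', pos 6: 'a'!='l', pos 7: 'a'!='s'
Differing positions: 7
Hamming distance: 7


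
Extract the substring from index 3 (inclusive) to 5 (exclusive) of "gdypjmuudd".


Input string: 'gdypjmuudd'
Operation: slice [3:5]
Extract characters: s[3]='p', s[4]='j'
Result: pj


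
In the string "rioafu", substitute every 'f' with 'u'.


Input string: 'rioafu'
Operation: replace 'f' with 'u'
Positions of 'f': 4
After replacement: rioauu


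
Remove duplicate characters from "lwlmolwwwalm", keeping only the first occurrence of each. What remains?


Input: 'lwlmolwwwalm'
Operation: keep first occurrence of each character
Scan: s[0]='l' new -> keep; s[1]='w' new -> keep; s[2]='l' seen -> skip; s[3]='m' new -> keep; s[4]='o' new -> keep; s[5]='l' seen -> skip; s[6]='w' seen -> skip; s[7]='w' seen -> skip; s[8]='w' seen -> skip; s[9]='a' new -> keep; s[10]='l' seen -> skip; s[11]='m' seen -> skip
Result: lwmoa


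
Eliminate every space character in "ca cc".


Input string: 'ca cc'
Operation: remove all spaces
Words: 'ca', 'cc'
Join without spaces: cacc


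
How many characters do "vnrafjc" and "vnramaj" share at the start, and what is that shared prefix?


String 1: 'vnrafjc'
String 2: 'vnramaj'
Compare position by position:
pos 0: 'v' vs 'v' match
pos 1: 'n' vs 'n' match
pos 2: 'r' vs 'r' match
pos 3: 'a' vs 'a' match
pos 4: 'f' vs 'm' differ -> stop
Longest common prefix: "vnra" (length 4)


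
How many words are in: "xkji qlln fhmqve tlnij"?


Input string: 'xkji qlln fhmqve tlnij'
Operation: split by spaces
Words found: 'xkji', 'qlln', 'fhmqve', 'tlnij'
Word count: 4


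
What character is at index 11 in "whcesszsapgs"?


Input string: 'whcesszsapgs'
Operation: get character at index 11
Index mapping: s[0]='w', s[1]='h', s[2]='c', s[3]='e', s[4]='s', s[5]='s', s[6]='z', s[7]='s', s[8]='a', s[9]='p', s[10]='g', s[11]='s'
Result: 's'


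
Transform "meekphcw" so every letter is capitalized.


Input string: 'meekphcw'
Operation: convert each letter to uppercase
Mapping: 'm'->'M', 'e'->'E', 'e'->'E', 'k'->'K', 'p'->'P', 'h'->'H', 'c'->'C', 'w'->'W'
Result: MEEKPHCW


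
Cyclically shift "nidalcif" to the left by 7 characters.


Input: 'nidalcif', shift = 7
Operation: split at index 7 and swap parts
Front part s[0:7] = 'nidalci'
Back part s[7:] = 'f'
Rotated = back + front = 'f' + 'nidalci'
Result: fnidalci


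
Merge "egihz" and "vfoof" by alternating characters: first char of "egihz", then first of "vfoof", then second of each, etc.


String 1: 'egihz'
String 2: 'vfoof'
Operation: alternate characters
Pairs: 'e'+'v', 'g'+'f', 'i'+'o', 'h'+'o', 'z'+'f'
Result: evgfiohozf


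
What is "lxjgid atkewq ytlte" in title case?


Input string: 'lxjgid atkewq ytlte'
Operation: capitalize first letter of each word
Word transformations: 'lxjgid'->'Lxjgid', 'atkewq'->'Atkewq', 'ytlte'->'Ytlte'
Result: Lxjgid Atkewq Ytlte


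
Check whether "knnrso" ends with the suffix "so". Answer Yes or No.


Input string: 'knnrso'
Suffix to check: 'so'
Last 2 characters of input: 'so'
Match: True
Result: Yes


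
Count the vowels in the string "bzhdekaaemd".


Input string: 'bzhdekaaemd'
Operation: count vowels (a, e, i, o, u)
Scan: s[0]='b', s[1]='z', s[2]='h', s[3]='d', s[4]='e' (vowel), s[5]='k', s[6]='a' (vowel), s[7]='a' (vowel), s[8]='e' (vowel), s[9]='m', s[10]='d'
Vowels found: 4
Result: 4


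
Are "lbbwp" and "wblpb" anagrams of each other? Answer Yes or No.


String 1: 'lbbwp' -> sorted: 'bblpw'
String 2: 'wblpb' -> sorted: 'bblpw'
Compare sorted forms: 'bblpw' == 'bblpw'
Anagram: Yes


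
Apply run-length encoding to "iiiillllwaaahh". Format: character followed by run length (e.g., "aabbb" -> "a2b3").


Input: 'iiiillllwaaahh'
Operation: identify consecutive runs
Runs: 'iiii' -> i4, 'llll' -> l4, 'w' -> w1, 'aaa' -> a3, 'hh' -> h2
Encoded: i4l4w1a3h2


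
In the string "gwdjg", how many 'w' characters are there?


Input string: 'gwdjg'
Target character: 'w'
Scan each position: s[1]='w'
Matches found at indices: 1
Total: 1


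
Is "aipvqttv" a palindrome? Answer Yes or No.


Input string: 'aipvqttv'
Reversed: 'vttqvpia'
Compare pairs: s[0]='a' vs s[7]='v' (mismatch), s[1]='i' vs s[6]='t' (mismatch), s[2]='p' vs s[5]='t' (mismatch), s[3]='v' vs s[4]='q' (mismatch)
Palindrome: No


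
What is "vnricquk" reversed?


Input string: 'vnricquk'
Operation: reverse character order
Original order: 'v' -> 'n' -> 'r' -> 'i' -> 'c' -> 'q' -> 'u' -> 'k'
Reversed order: 'k' -> 'u' -> 'q' -> 'c' -> 'i' -> 'r' -> 'n' -> 'v'
Result: kuqcirnv


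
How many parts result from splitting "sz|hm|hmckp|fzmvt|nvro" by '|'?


Input string: 'sz|hm|hmckp|fzmvt|nvro'
Delimiter: '|'
Split result: 'sz', 'hm', 'hmckp', 'fzmvt', 'nvro'
Number of parts: 5


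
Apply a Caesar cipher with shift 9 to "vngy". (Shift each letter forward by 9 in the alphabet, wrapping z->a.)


Input: 'vngy', shift = 9
Operation: for each letter, (position + 9) mod 26
Mapping: 'v'(21+9=30, 30 mod 26=4)->'e', 'n'(13+9=22)->'w', 'g'(6+9=15)->'p', 'y'(24+9=33, 33 mod 26=7)->'h'
Result: ewph


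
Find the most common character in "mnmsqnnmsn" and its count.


Input: 'mnmsqnnmsn'
Operation: tally each character
Counts: 'm':3, 'n':4, 'q':1, 's':2
Maximum: 'n' appears 4 times


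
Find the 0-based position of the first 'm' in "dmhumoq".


Input string: 'dmhumoq'
Target: 'm'
Scanning left to right: s[0]='d', s[1]='m'
First match at index: 1


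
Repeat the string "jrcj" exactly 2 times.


Input string: 'jrcj'
Operation: repeat 2 times
Concatenation: 'jrcj' + 'jrcj'
Result: jrcjjrcj


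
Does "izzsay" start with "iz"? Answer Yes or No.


Input string: 'izzsay'
Prefix to check: 'iz'
First 2 characters of input: 'iz'
Match: True
Result: Yes


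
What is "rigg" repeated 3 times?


Input string: 'rigg'
Operation: repeat 3 times
Concatenation: 'rigg' + 'rigg' + 'rigg'
Result: riggriggrigg


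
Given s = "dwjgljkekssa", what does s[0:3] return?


Input string: 'dwjgljkekssa'
Operation: slice [0:3]
Extract characters: s[0]='d', s[1]='w', s[2]='j'
Result: dwj


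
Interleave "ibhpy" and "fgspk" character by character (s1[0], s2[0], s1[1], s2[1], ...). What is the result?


String 1: 'ibhpy'
String 2: 'fgspk'
Operation: alternate characters
Pairs: 'i'+'f', 'b'+'g', 'h'+'s', 'p'+'p', 'y'+'k'
Result: ifbghsppyk


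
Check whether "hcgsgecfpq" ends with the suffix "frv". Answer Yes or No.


Input string: 'hcgsgecfpq'
Suffix to check: 'frv'
Last 3 characters of input: 'fpq'
Match: False
Result: No


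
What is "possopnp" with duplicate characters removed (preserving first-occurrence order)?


Input: 'possopnp'
Operation: keep first occurrence of each character
Scan: s[0]='p' new -> keep; s[1]='o' new -> keep; s[2]='s' new -> keep; s[3]='s' seen -> skip; s[4]='o' seen -> skip; s[5]='p' seen -> skip; s[6]='n' new -> keep; s[7]='p' seen -> skip
Result: posn


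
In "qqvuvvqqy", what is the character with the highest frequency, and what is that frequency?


Input: 'qqvuvvqqy'
Operation: tally each character
Counts: 'q':4, 'u':1, 'v':3, 'y':1
Maximum: 'q' appears 4 times


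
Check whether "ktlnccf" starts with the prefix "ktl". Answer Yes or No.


Input string: 'ktlnccf'
Prefix to check: 'ktl'
First 3 characters of input: 'ktl'
Match: True
Result: Yes


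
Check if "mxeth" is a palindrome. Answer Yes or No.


Input string: 'mxeth'
Reversed: 'htexm'
Compare pairs: s[0]='m' vs s[4]='h' (mismatch), s[1]='x' vs s[3]='t' (mismatch)
Palindrome: No


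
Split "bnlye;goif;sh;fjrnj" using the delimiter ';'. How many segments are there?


Input string: 'bnlye;goif;sh;fjrnj'
Delimiter: ';'
Split result: 'bnlye', 'goif', 'sh', 'fjrnj'
Number of parts: 4


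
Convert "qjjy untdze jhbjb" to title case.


Input string: 'qjjy untdze jhbjb'
Operation: capitalize first letter of each word
Word transformations: 'qjjy'->'Qjjy', 'untdze'->'Untdze', 'jhbjb'->'Jhbjb'
Result: Qjjy Untdze Jhbjb


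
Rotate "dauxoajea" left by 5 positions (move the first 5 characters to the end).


Input: 'dauxoajea', shift = 5
Operation: split at index 5 and swap parts
Front part s[0:5] = 'dauxo'
Back part s[5:] = 'ajea'
Rotated = back + front = 'ajea' + 'dauxo'
Result: ajeadauxo


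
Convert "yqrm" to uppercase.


Input string: 'yqrm'
Operation: convert each letter to uppercase
Mapping: 'y'->'Y', 'q'->'Q', 'r'->'R', 'm'->'M'
Result: YQRM


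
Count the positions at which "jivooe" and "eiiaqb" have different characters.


String 1: 'jivooe'
String 2: 'eiiaqb'
Compare each position: pos 0: 'j'!='e', pos 1: 'i'=='i', pos 2: 'v'!='i', pos 3: 'o'!='a', pos 4: 'o'!='q', pos 5: 'e'!='b'
Differing positions: 5
Hamming distance: 5


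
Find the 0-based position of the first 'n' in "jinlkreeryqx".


Input string: 'jinlkreeryqx'
Target: 'n'
Scanning left to right: s[0]='j', s[1]='i', s[2]='n'
First match at index: 2


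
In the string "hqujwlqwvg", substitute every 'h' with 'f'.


Input string: 'hqujwlqwvg'
Operation: replace 'h' with 'f'
Positions of 'h': 0
After replacement: fqujwlqwvg


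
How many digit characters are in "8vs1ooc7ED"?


Input string: '8vs1ooc7ED'
Operation: count digit characters (0-9)
Scan: '8'(digit), 'v', 's', '1'(digit), 'o', 'o', 'c', '7'(digit), 'E', 'D'
Digits found: 3
Result: 3


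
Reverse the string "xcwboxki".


Input string: 'xcwboxki'
Operation: reverse character order
Original order: 'x' -> 'c' -> 'w' -> 'b' -> 'o' -> 'x' -> 'k' -> 'i'
Reversed order: 'i' -> 'k' -> 'x' -> 'o' -> 'b' -> 'w' -> 'c' -> 'x'
Result: ikxobwcx


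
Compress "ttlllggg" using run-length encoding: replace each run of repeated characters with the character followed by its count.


Input: 'ttlllggg'
Operation: identify consecutive runs
Runs: 'tt' -> t2, 'lll' -> l3, 'ggg' -> g3
Encoded: t2l3g3


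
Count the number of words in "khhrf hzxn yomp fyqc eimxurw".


Input string: 'khhrf hzxn yomp fyqc eimxurw'
Operation: split by spaces
Words found: 'khhrf', 'hzxn', 'yomp', 'fyqc', 'eimxurw'
Word count: 5


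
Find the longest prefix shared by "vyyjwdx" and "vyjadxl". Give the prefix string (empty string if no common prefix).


String 1: 'vyyjwdx'
String 2: 'vyjadxl'
Compare position by position:
pos 0: 'v' vs 'v' match
pos 1: 'y' vs 'y' match
pos 2: 'y' vs 'j' differ -> stop
Longest common prefix: "vy" (length 2)


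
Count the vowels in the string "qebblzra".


Input string: 'qebblzra'
Operation: count vowels (a, e, i, o, u)
Scan: s[0]='q', s[1]='e' (vowel), s[2]='b', s[3]='b', s[4]='l', s[5]='z', s[6]='r', s[7]='a' (vowel)
Vowels found: 2
Result: 2


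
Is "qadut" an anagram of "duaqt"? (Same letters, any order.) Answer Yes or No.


String 1: 'duaqt' -> sorted: 'adqtu'
String 2: 'qadut' -> sorted: 'adqtu'
Compare sorted forms: 'adqtu' == 'adqtu'
Anagram: Yes


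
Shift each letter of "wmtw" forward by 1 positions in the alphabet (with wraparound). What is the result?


Input: 'wmtw', shift = 1
Operation: for each letter, (position + 1) mod 26
Mapping: 'w'(22+1=23)->'x', 'm'(12+1=13)->'n', 't'(19+1=20)->'u', 'w'(22+1=23)->'x'
Result: xnux


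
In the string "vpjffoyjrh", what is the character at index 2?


Input string: 'vpjffoyjrh'
Operation: get character at index 2
Index mapping: s[0]='v', s[1]='p', s[2]='j'
Result: 'j'


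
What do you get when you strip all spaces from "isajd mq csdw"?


Input string: 'isajd mq csdw'
Operation: remove all spaces
Words: 'isajd', 'mq', 'csdw'
Join without spaces: isajdmqcsdw


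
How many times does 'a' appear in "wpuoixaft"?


Input string: 'wpuoixaft'
Target character: 'a'
Scan each position: s[6]='a'
Matches found at indices: 6
Total: 1


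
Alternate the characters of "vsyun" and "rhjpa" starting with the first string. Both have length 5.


String 1: 'vsyun'
String 2: 'rhjpa'
Operation: alternate characters
Pairs: 'v'+'r', 's'+'h', 'y'+'j', 'u'+'p', 'n'+'a'
Result: vrshyjupna


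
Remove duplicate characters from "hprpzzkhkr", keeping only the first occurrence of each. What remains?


Input: 'hprpzzkhkr'
Operation: keep first occurrence of each character
Scan: s[0]='h' new -> keep; s[1]='p' new -> keep; s[2]='r' new -> keep; s[3]='p' seen -> skip; s[4]='z' new -> keep; s[5]='z' seen -> skip; s[6]='k' new -> keep; s[7]='h' seen -> skip; s[8]='k' seen -> skip; s[9]='r' seen -> skip
Result: hprzk


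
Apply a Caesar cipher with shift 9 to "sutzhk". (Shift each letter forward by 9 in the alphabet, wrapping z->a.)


Input: 'sutzhk', shift = 9
Operation: for each letter, (position + 9) mod 26
Mapping: 's'(18+9=27, 27 mod 26=1)->'b', 'u'(20+9=29, 29 mod 26=3)->'d', 't'(19+9=28, 28 mod 26=2)->'c', 'z'(25+9=34, 34 mod 26=8)->'i', 'h'(7+9=16)->'q', 'k'(10+9=19)->'t'
Result: bdciqt


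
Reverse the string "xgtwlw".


Input string: 'xgtwlw'
Operation: reverse character order
Original order: 'x' -> 'g' -> 't' -> 'w' -> 'l' -> 'w'
Reversed order: 'w' -> 'l' -> 'w' -> 't' -> 'g' -> 'x'
Result: wlwtgx


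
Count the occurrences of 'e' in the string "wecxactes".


Input string: 'wecxactes'
Target character: 'e'
Scan each position: s[1]='e', s[7]='e'
Matches found at indices: 1, 7
Total: 2


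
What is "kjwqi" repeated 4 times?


Input string: 'kjwqi'
Operation: repeat 4 times
Concatenation: 'kjwqi' + 'kjwqi' + 'kjwqi' + 'kjwqi'
Result: kjwqikjwqikjwqikjwqi


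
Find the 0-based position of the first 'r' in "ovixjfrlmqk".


Input string: 'ovixjfrlmqk'
Target: 'r'
Scanning left to right: s[0]='o', s[1]='v', s[2]='i', s[3]='x', s[4]='j', s[5]='f', s[6]='r'
First match at index: 6


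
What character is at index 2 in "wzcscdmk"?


Input string: 'wzcscdmk'
Operation: get character at index 2
Index mapping: s[0]='w', s[1]='z', s[2]='c'
Result: 'c'


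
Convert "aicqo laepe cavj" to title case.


Input string: 'aicqo laepe cavj'
Operation: capitalize first letter of each word
Word transformations: 'aicqo'->'Aicqo', 'laepe'->'Laepe', 'cavj'->'Cavj'
Result: Aicqo Laepe Cavj


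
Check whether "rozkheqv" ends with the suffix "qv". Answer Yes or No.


Input string: 'rozkheqv'
Suffix to check: 'qv'
Last 2 characters of input: 'qv'
Match: True
Result: Yes


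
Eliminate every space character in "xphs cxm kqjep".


Input string: 'xphs cxm kqjep'
Operation: remove all spaces
Words: 'xphs', 'cxm', 'kqjep'
Join without spaces: xphscxmkqjep


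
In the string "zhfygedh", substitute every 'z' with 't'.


Input string: 'zhfygedh'
Operation: replace 'z' with 't'
Positions of 'z': 0
After replacement: thfygedh


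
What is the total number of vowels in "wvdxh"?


Input string: 'wvdxh'
Operation: count vowels (a, e, i, o, u)
Scan: s[0]='w', s[1]='v', s[2]='d', s[3]='x', s[4]='h'
Vowels found: 0
Result: 0


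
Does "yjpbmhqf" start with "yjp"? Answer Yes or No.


Input string: 'yjpbmhqf'
Prefix to check: 'yjp'
First 3 characters of input: 'yjp'
Match: True
Result: Yes


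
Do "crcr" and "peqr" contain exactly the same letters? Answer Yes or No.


String 1: 'crcr' -> sorted: 'ccrr'
String 2: 'peqr' -> sorted: 'epqr'
Compare sorted forms: 'ccrr' != 'epqr'
Anagram: No


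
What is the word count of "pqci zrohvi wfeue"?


Input string: 'pqci zrohvi wfeue'
Operation: split by spaces
Words found: 'pqci', 'zrohvi', 'wfeue'
Word count: 3


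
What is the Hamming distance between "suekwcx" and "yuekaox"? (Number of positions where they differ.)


String 1: 'suekwcx'
String 2: 'yuekaox'
Compare each position: pos 0: 's'!='y', pos 1: 'u'=='u', pos 2: 'e'=='e', pos 3: 'k'=='k', pos 4: 'w'!='a', pos 5: 'c'!='o', pos 6: 'x'=='x'
Differing positions: 3
Hamming distance: 3


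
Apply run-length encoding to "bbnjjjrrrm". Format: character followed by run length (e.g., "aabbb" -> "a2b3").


Input: 'bbnjjjrrrm'
Operation: identify consecutive runs
Runs: 'bb' -> b2, 'n' -> n1, 'jjj' -> j3, 'rrr' -> r3, 'm' -> m1
Encoded: b2n1j3r3m1


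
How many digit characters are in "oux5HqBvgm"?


Input string: 'oux5HqBvgm'
Operation: count digit characters (0-9)
Scan: 'o', 'u', 'x', '5'(digit), 'H', 'q', 'B', 'v', 'g', 'm'
Digits found: 1
Result: 1


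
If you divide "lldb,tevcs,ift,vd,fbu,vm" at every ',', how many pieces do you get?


Input string: 'lldb,tevcs,ift,vd,fbu,vm'
Delimiter: ','
Split result: 'lldb', 'tevcs', 'ift', 'vd', 'fbu', 'vm'
Number of parts: 6


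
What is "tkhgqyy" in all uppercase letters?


Input string: 'tkhgqyy'
Operation: convert each letter to uppercase
Mapping: 't'->'T', 'k'->'K', 'h'->'H', 'g'->'G', 'q'->'Q', 'y'->'Y', 'y'->'Y'
Result: TKHGQYY


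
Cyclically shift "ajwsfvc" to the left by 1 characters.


Input: 'ajwsfvc', shift = 1
Operation: split at index 1 and swap parts
Front part s[0:1] = 'a'
Back part s[1:] = 'jwsfvc'
Rotated = back + front = 'jwsfvc' + 'a'
Result: jwsfvca


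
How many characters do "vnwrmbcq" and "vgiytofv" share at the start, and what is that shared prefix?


String 1: 'vnwrmbcq'
String 2: 'vgiytofv'
Compare position by position:
pos 0: 'v' vs 'v' match
pos 1: 'n' vs 'g' differ -> stop
Longest common prefix: "v" (length 1)


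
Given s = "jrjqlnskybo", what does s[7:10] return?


Input string: 'jrjqlnskybo'
Operation: slice [7:10]
Extract characters: s[7]='k', s[8]='y', s[9]='b'
Result: kyb


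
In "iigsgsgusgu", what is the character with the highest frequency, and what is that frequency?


Input: 'iigsgsgusgu'
Operation: tally each character
Counts: 'g':4, 'i':2, 's':3, 'u':2
Maximum: 'g' appears 4 times


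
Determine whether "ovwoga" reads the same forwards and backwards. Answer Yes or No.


Input string: 'ovwoga'
Reversed: 'agowvo'
Compare pairs: s[0]='o' vs s[5]='a' (mismatch), s[1]='v' vs s[4]='g' (mismatch), s[2]='w' vs s[3]='o' (mismatch)
Palindrome: No


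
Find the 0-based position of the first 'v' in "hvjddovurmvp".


Input string: 'hvjddovurmvp'
Target: 'v'
Scanning left to right: s[0]='h', s[1]='v'
First match at index: 1


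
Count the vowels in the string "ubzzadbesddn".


Input string: 'ubzzadbesddn'
Operation: count vowels (a, e, i, o, u)
Scan: s[0]='u' (vowel), s[1]='b', s[2]='z', s[3]='z', s[4]='a' (vowel), s[5]='d', s[6]='b', s[7]='e' (vowel), s[8]='s', s[9]='d', s[10]='d', s[11]='n'
Vowels found: 3
Result: 3


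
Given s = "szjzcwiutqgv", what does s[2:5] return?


Input string: 'szjzcwiutqgv'
Operation: slice [2:5]
Extract characters: s[2]='j', s[3]='z', s[4]='c'
Result: jzc


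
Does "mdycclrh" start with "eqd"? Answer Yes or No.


Input string: 'mdycclrh'
Prefix to check: 'eqd'
First 3 characters of input: 'mdy'
Match: False
Result: No


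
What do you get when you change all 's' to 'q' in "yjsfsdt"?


Input string: 'yjsfsdt'
Operation: replace 's' with 'q'
Positions of 's': 2, 4
After replacement: yjqfqdt


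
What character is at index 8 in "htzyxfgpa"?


Input string: 'htzyxfgpa'
Operation: get character at index 8
Index mapping: s[0]='h', s[1]='t', s[2]='z', s[3]='y', s[4]='x', s[5]='f', s[6]='g', s[7]='p', s[8]='a'
Result: 'a'


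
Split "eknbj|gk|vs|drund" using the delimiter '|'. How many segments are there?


Input string: 'eknbj|gk|vs|drund'
Delimiter: '|'
Split result: 'eknbj', 'gk', 'vs', 'drund'
Number of parts: 4


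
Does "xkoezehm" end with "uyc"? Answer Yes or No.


Input string: 'xkoezehm'
Suffix to check: 'uyc'
Last 3 characters of input: 'ehm'
Match: False
Result: No


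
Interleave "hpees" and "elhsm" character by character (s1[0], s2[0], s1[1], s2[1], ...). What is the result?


String 1: 'hpees'
String 2: 'elhsm'
Operation: alternate characters
Pairs: 'h'+'e', 'p'+'l', 'e'+'h', 'e'+'s', 's'+'m'
Result: heplehessm


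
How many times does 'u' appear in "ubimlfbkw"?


Input string: 'ubimlfbkw'
Target character: 'u'
Scan each position: s[0]='u'
Matches found at indices: 0
Total: 1


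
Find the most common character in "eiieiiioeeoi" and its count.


Input: 'eiieiiioeeoi'
Operation: tally each character
Counts: 'e':4, 'i':6, 'o':2
Maximum: 'i' appears 6 times


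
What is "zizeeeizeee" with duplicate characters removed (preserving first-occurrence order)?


Input: 'zizeeeizeee'
Operation: keep first occurrence of each character
Scan: s[0]='z' new -> keep; s[1]='i' new -> keep; s[2]='z' seen -> skip; s[3]='e' new -> keep; s[4]='e' seen -> skip; s[5]='e' seen -> skip; s[6]='i' seen -> skip; s[7]='z' seen -> skip; s[8]='e' seen -> skip; s[9]='e' seen -> skip; s[10]='e' seen -> skip
Result: zie


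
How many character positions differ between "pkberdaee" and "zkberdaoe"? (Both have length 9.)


String 1: 'pkberdaee'
String 2: 'zkberdaoe'
Compare each position: pos 0: 'p'!='z', pos 1: 'k'=='k', pos 2: 'b'=='b', pos 3: 'e'=='e', pos 4: 'r'=='r', pos 5: 'd'=='d', pos 6: 'a'=='a', pos 7: 'e'!='o', pos 8: 'e'=='e'
Differing positions: 2
Hamming distance: 2


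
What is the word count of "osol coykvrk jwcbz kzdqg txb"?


Input string: 'osol coykvrk jwcbz kzdqg txb'
Operation: split by spaces
Words found: 'osol', 'coykvrk', 'jwcbz', 'kzdqg', 'txb'
Word count: 5


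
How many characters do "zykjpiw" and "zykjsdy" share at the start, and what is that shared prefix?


String 1: 'zykjpiw'
String 2: 'zykjsdy'
Compare position by position:
pos 0: 'z' vs 'z' match
pos 1: 'y' vs 'y' match
pos 2: 'k' vs 'k' match
pos 3: 'j' vs 'j' match
pos 4: 'p' vs 's' differ -> stop
Longest common prefix: "zykj" (length 4)


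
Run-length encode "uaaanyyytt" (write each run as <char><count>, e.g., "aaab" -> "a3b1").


Input: 'uaaanyyytt'
Operation: identify consecutive runs
Runs: 'u' -> u1, 'aaa' -> a3, 'n' -> n1, 'yyy' -> y3, 'tt' -> t2
Encoded: u1a3n1y3t2


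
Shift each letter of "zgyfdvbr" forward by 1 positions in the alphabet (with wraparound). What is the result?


Input: 'zgyfdvbr', shift = 1
Operation: for each letter, (position + 1) mod 26
Mapping: 'z'(25+1=26, 26 mod 26=0)->'a', 'g'(6+1=7)->'h', 'y'(24+1=25)->'z', 'f'(5+1=6)->'g', 'd'(3+1=4)->'e', 'v'(21+1=22)->'w', 'b'(1+1=2)->'c', 'r'(17+1=18)->'s'
Result: ahzgewcs


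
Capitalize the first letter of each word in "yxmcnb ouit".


Input string: 'yxmcnb ouit'
Operation: capitalize first letter of each word
Word transformations: 'yxmcnb'->'Yxmcnb', 'ouit'->'Ouit'
Result: Yxmcnb Ouit


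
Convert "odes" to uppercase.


Input string: 'odes'
Operation: convert each letter to uppercase
Mapping: 'o'->'O', 'd'->'D', 'e'->'E', 's'->'S'
Result: ODES


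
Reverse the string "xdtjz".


Input string: 'xdtjz'
Operation: reverse character order
Original order: 'x' -> 'd' -> 't' -> 'j' -> 'z'
Reversed order: 'z' -> 'j' -> 't' -> 'd' -> 'x'
Result: zjtdx


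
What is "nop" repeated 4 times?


Input string: 'nop'
Operation: repeat 4 times
Concatenation: 'nop' + 'nop' + 'nop' + 'nop'
Result: nopnopnopnop


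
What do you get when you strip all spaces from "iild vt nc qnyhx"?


Input string: 'iild vt nc qnyhx'
Operation: remove all spaces
Words: 'iild', 'vt', 'nc', 'qnyhx'
Join without spaces: iildvtncqnyhx


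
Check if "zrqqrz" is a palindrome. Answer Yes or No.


Input string: 'zrqqrz'
Reversed: 'zrqqrz'
Compare pairs: s[0]='z' vs s[5]='z' (match), s[1]='r' vs s[4]='r' (match), s[2]='q' vs s[3]='q' (match)
Palindrome: Yes


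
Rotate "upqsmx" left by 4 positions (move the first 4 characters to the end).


Input: 'upqsmx', shift = 4
Operation: split at index 4 and swap parts
Front part s[0:4] = 'upqs'
Back part s[4:] = 'mx'
Rotated = back + front = 'mx' + 'upqs'
Result: mxupqs


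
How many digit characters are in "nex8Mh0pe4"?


Input string: 'nex8Mh0pe4'
Operation: count digit characters (0-9)
Scan: 'n', 'e', 'x', '8'(digit), 'M', 'h', '0'(digit), 'p', 'e', '4'(digit)
Digits found: 3
Result: 3


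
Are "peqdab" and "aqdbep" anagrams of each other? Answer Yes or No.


String 1: 'peqdab' -> sorted: 'abdepq'
String 2: 'aqdbep' -> sorted: 'abdepq'
Compare sorted forms: 'abdepq' == 'abdepq'
Anagram: Yes


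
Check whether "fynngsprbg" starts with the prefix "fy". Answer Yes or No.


Input string: 'fynngsprbg'
Prefix to check: 'fy'
First 2 characters of input: 'fy'
Match: True
Result: Yes


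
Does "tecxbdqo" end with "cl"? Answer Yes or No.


Input string: 'tecxbdqo'
Suffix to check: 'cl'
Last 2 characters of input: 'qo'
Match: False
Result: No


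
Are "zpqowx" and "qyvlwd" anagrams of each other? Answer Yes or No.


String 1: 'zpqowx' -> sorted: 'opqwxz'
String 2: 'qyvlwd' -> sorted: 'dlqvwy'
Compare sorted forms: 'opqwxz' != 'dlqvwy'
Anagram: No


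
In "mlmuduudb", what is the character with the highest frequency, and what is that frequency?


Input: 'mlmuduudb'
Operation: tally each character
Counts: 'b':1, 'd':2, 'l':1, 'm':2, 'u':3
Maximum: 'u' appears 3 times


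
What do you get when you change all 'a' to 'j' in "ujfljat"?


Input string: 'ujfljat'
Operation: replace 'a' with 'j'
Positions of 'a': 5
After replacement: ujfljjt


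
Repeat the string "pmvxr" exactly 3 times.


Input string: 'pmvxr'
Operation: repeat 3 times
Concatenation: 'pmvxr' + 'pmvxr' + 'pmvxr'
Result: pmvxrpmvxrpmvxr


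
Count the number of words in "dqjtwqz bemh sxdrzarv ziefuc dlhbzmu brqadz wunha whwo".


Input string: 'dqjtwqz bemh sxdrzarv ziefuc dlhbzmu brqadz wunha whwo'
Operation: split by spaces
Words found: 'dqjtwqz', 'bemh', 'sxdrzarv', 'ziefuc', 'dlhbzmu', 'brqadz', 'wunha', 'whwo'
Word count: 8


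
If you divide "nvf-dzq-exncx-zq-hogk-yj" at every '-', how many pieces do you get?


Input string: 'nvf-dzq-exncx-zq-hogk-yj'
Delimiter: '-'
Split result: 'nvf', 'dzq', 'exncx', 'zq', 'hogk', 'yj'
Number of parts: 6


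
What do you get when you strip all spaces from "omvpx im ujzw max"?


Input string: 'omvpx im ujzw max'
Operation: remove all spaces
Words: 'omvpx', 'im', 'ujzw', 'max'
Join without spaces: omvpximujzwmax


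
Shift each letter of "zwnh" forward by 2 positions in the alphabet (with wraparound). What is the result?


Input: 'zwnh', shift = 2
Operation: for each letter, (position + 2) mod 26
Mapping: 'z'(25+2=27, 27 mod 26=1)->'b', 'w'(22+2=24)->'y', 'n'(13+2=15)->'p', 'h'(7+2=9)->'j'
Result: bypj


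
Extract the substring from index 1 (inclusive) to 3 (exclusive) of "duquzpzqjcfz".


Input string: 'duquzpzqjcfz'
Operation: slice [1:3]
Extract characters: s[1]='u', s[2]='q'
Result: uq


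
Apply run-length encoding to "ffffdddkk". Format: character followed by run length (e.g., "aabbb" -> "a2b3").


Input: 'ffffdddkk'
Operation: identify consecutive runs
Runs: 'ffff' -> f4, 'ddd' -> d3, 'kk' -> k2
Encoded: f4d3k2


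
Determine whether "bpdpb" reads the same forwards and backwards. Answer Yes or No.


Input string: 'bpdpb'
Reversed: 'bpdpb'
Compare pairs: s[0]='b' vs s[4]='b' (match), s[1]='p' vs s[3]='p' (match)
Palindrome: Yes


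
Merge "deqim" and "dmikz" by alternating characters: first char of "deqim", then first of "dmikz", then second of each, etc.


String 1: 'deqim'
String 2: 'dmikz'
Operation: alternate characters
Pairs: 'd'+'d', 'e'+'m', 'q'+'i', 'i'+'k', 'm'+'z'
Result: ddemqiikmz


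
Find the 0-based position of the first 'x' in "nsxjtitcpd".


Input string: 'nsxjtitcpd'
Target: 'x'
Scanning left to right: s[0]='n', s[1]='s', s[2]='x'
First match at index: 2


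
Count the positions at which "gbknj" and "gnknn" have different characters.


String 1: 'gbknj'
String 2: 'gnknn'
Compare each position: pos 0: 'g'=='g', pos 1: 'b'!='n', pos 2: 'k'=='k', pos 3: 'n'=='n', pos 4: 'j'!='n'
Differing positions: 2
Hamming distance: 2


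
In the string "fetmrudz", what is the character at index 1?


Input string: 'fetmrudz'
Operation: get character at index 1
Index mapping: s[0]='f', s[1]='e'
Result: 'e'


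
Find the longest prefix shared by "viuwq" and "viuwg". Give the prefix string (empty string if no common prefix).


String 1: 'viuwq'
String 2: 'viuwg'
Compare position by position:
pos 0: 'v' vs 'v' match
pos 1: 'i' vs 'i' match
pos 2: 'u' vs 'u' match
pos 3: 'w' vs 'w' match
pos 4: 'q' vs 'g' differ -> stop
Longest common prefix: "viuw" (length 4)


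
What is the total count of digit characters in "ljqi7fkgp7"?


Input string: 'ljqi7fkgp7'
Operation: count digit characters (0-9)
Scan: 'l', 'j', 'q', 'i', '7'(digit), 'f', 'k', 'g', 'p', '7'(digit)
Digits found: 2
Result: 2


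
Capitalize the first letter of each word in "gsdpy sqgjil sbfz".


Input string: 'gsdpy sqgjil sbfz'
Operation: capitalize first letter of each word
Word transformations: 'gsdpy'->'Gsdpy', 'sqgjil'->'Sqgjil', 'sbfz'->'Sbfz'
Result: Gsdpy Sqgjil Sbfz


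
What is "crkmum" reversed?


Input string: 'crkmum'
Operation: reverse character order
Original order: 'c' -> 'r' -> 'k' -> 'm' -> 'u' -> 'm'
Reversed order: 'm' -> 'u' -> 'm' -> 'k' -> 'r' -> 'c'
Result: mumkrc


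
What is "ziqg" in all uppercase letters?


Input string: 'ziqg'
Operation: convert each letter to uppercase
Mapping: 'z'->'Z', 'i'->'I', 'q'->'Q', 'g'->'G'
Result: ZIQG


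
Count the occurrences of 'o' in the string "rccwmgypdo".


Input string: 'rccwmgypdo'
Target character: 'o'
Scan each position: s[9]='o'
Matches found at indices: 9
Total: 1


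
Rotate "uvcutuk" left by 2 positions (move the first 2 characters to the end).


Input: 'uvcutuk', shift = 2
Operation: split at index 2 and swap parts
Front part s[0:2] = 'uv'
Back part s[2:] = 'cutuk'
Rotated = back + front = 'cutuk' + 'uv'
Result: cutukuv


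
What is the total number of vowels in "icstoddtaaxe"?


Input string: 'icstoddtaaxe'
Operation: count vowels (a, e, i, o, u)
Scan: s[0]='i' (vowel), s[1]='c', s[2]='s', s[3]='t', s[4]='o' (vowel), s[5]='d', s[6]='d', s[7]='t', s[8]='a' (vowel), s[9]='a' (vowel), s[10]='x', s[11]='e' (vowel)
Vowels found: 5
Result: 5


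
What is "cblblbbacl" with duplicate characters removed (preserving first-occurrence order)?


Input: 'cblblbbacl'
Operation: keep first occurrence of each character
Scan: s[0]='c' new -> keep; s[1]='b' new -> keep; s[2]='l' new -> keep; s[3]='b' seen -> skip; s[4]='l' seen -> skip; s[5]='b' seen -> skip; s[6]='b' seen -> skip; s[7]='a' new -> keep; s[8]='c' seen -> skip; s[9]='l' seen -> skip
Result: cbla


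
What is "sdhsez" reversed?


Input string: 'sdhsez'
Operation: reverse character order
Original order: 's' -> 'd' -> 'h' -> 's' -> 'e' -> 'z'
Reversed order: 'z' -> 'e' -> 's' -> 'h' -> 'd' -> 's'
Result: zeshds


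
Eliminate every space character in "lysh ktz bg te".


Input string: 'lysh ktz bg te'
Operation: remove all spaces
Words: 'lysh', 'ktz', 'bg', 'te'
Join without spaces: lyshktzbgte


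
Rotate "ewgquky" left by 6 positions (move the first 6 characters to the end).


Input: 'ewgquky', shift = 6
Operation: split at index 6 and swap parts
Front part s[0:6] = 'ewgquk'
Back part s[6:] = 'y'
Rotated = back + front = 'y' + 'ewgquk'
Result: yewgquk


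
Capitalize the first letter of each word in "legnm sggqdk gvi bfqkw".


Input string: 'legnm sggqdk gvi bfqkw'
Operation: capitalize first letter of each word
Word transformations: 'legnm'->'Legnm', 'sggqdk'->'Sggqdk', 'gvi'->'Gvi', 'bfqkw'->'Bfqkw'
Result: Legnm Sggqdk Gvi Bfqkw


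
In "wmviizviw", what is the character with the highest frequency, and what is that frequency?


Input: 'wmviizviw'
Operation: tally each character
Counts: 'i':3, 'm':1, 'v':2, 'w':2, 'z':1
Maximum: 'i' appears 3 times


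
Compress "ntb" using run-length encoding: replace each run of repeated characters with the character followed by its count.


Input: 'ntb'
Operation: identify consecutive runs
Runs: 'n' -> n1, 't' -> t1, 'b' -> b1
Encoded: n1t1b1


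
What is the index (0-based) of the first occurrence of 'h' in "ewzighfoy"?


Input string: 'ewzighfoy'
Target: 'h'
Scanning left to right: s[0]='e', s[1]='w', s[2]='z', s[3]='i', s[4]='g', s[5]='h'
First match at index: 5


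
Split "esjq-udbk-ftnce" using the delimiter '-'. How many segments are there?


Input string: 'esjq-udbk-ftnce'
Delimiter: '-'
Split result: 'esjq', 'udbk', 'ftnce'
Number of parts: 3


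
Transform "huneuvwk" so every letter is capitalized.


Input string: 'huneuvwk'
Operation: convert each letter to uppercase
Mapping: 'h'->'H', 'u'->'U', 'n'->'N', 'e'->'E', 'u'->'U', 'v'->'V', 'w'->'W', 'k'->'K'
Result: HUNEUVWK


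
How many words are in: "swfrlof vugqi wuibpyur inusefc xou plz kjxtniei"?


Input string: 'swfrlof vugqi wuibpyur inusefc xou plz kjxtniei'
Operation: split by spaces
Words found: 'swfrlof', 'vugqi', 'wuibpyur', 'inusefc', 'xou', 'plz', 'kjxtniei'
Word count: 7


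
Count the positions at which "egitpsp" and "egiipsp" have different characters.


String 1: 'egitpsp'
String 2: 'egiipsp'
Compare each position: pos 0: 'e'=='e', pos 1: 'g'=='g', pos 2: 'i'=='i', pos 3: 't'!='i', pos 4: 'p'=='p', pos 5: 's'=='s', pos 6: 'p'=='p'
Differing positions: 1
Hamming distance: 1


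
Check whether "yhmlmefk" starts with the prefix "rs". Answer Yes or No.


Input string: 'yhmlmefk'
Prefix to check: 'rs'
First 2 characters of input: 'yh'
Match: False
Result: No


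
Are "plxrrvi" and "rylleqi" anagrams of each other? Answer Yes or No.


String 1: 'plxrrvi' -> sorted: 'ilprrvx'
String 2: 'rylleqi' -> sorted: 'eillqry'
Compare sorted forms: 'ilprrvx' != 'eillqry'
Anagram: No


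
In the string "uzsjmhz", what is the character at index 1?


Input string: 'uzsjmhz'
Operation: get character at index 1
Index mapping: s[0]='u', s[1]='z'
Result: 'z'


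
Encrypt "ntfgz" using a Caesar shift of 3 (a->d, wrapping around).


Input: 'ntfgz', shift = 3
Operation: for each letter, (position + 3) mod 26
Mapping: 'n'(13+3=16)->'q', 't'(19+3=22)->'w', 'f'(5+3=8)->'i', 'g'(6+3=9)->'j', 'z'(25+3=28, 28 mod 26=2)->'c'
Result: qwijc
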